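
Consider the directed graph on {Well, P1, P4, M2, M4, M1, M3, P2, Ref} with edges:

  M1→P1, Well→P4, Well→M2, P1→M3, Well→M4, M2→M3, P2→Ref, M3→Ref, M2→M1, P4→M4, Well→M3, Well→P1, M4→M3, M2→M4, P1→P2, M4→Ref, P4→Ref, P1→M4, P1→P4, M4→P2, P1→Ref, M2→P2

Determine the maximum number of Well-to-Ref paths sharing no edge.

Assign every edge capacity 1; by Menger, the answer equals the max flow.
Path Well→P1→Ref (+1); total 1.
Path Well→P4→Ref (+1); total 2.
Path Well→M4→Ref (+1); total 3.
Path Well→M3→Ref (+1); total 4.
Path Well→M2→P2→Ref (+1); total 5.
No residual Well→Ref path; max flow = 5.
Certifying cut of size 5: {Well→M2, Well→M3, Well→M4, Well→P1, Well→P4}.

5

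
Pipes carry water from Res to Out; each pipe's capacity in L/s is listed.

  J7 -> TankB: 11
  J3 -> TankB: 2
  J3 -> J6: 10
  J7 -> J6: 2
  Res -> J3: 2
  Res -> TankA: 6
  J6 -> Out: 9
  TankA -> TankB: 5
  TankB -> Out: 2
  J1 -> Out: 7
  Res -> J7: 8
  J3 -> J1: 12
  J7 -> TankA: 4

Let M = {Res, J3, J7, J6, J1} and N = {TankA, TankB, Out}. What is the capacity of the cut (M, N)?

Edges leaving {Res, J3, J7, J6, J1}: Res→TankA (6), J3→TankB (2), J7→TankA (4), J7→TankB (11), J6→Out (9), J1→Out (7).
Cut capacity = 6 + 2 + 4 + 11 + 9 + 7 = 39.

39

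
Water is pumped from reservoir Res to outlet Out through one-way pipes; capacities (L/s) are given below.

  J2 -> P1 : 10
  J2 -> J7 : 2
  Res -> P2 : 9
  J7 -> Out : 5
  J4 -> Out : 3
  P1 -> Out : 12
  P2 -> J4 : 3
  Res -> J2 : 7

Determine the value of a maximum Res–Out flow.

Augment Res→J2→J7→Out: bottleneck 2, flow now 2.
Augment Res→J2→P1→Out: bottleneck 5, flow now 7.
Augment Res→P2→J4→Out: bottleneck 3, flow now 10.
No augmenting path remains; maximum flow = 10.
In the residual graph, reachable from Res: {Res, P2}.
Min-cut edges: Res→J2 (7), P2→J4 (3); capacity 7 + 3 = 10.
This cut is saturated, so no flow can exceed 10.

10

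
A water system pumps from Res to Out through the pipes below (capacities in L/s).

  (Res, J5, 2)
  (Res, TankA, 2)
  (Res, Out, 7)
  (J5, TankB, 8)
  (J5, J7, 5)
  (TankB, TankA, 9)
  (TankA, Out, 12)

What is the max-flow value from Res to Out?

11

Augment Res→Out: bottleneck 7, flow now 7.
Augment Res→TankA→Out: bottleneck 2, flow now 9.
Augment Res→J5→TankB→TankA→Out: bottleneck 2, flow now 11.
No augmenting path remains; maximum flow = 11.
In the residual graph, reachable from Res: {Res}.
Min-cut edges: Res→J5 (2), Res→TankA (2), Res→Out (7); capacity 2 + 2 + 7 = 11.
This cut is saturated, so no flow can exceed 11.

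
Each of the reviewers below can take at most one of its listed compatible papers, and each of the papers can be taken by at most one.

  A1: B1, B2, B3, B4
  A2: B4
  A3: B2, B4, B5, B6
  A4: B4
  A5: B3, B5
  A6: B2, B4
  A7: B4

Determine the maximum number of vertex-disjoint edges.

Unit-capacity flow: source→left, listed edges, right→sink; max matching = max flow.
Augmenting path A1→B1 (+1); matched 1.
Augmenting path A2→B4 (+1); matched 2.
Augmenting path A3→B2 (+1); matched 3.
Augmenting path A5→B3 (+1); matched 4.
Augmenting path A6→B2→A3→B5 (+1); matched 5.
No augmenting path remains; maximum matching = 5.
König certificate: {A1, A3, A5, A6, B4} is a vertex cover of size 5 (every listed pair touches it), so no matching can be larger.

5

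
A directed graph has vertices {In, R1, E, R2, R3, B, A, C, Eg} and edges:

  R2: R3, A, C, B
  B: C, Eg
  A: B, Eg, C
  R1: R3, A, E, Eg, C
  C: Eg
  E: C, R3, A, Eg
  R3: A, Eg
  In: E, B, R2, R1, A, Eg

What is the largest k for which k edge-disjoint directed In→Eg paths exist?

6

Assign every edge capacity 1; by Menger, the answer equals the max flow.
Path In→Eg (+1); total 1.
Path In→R1→Eg (+1); total 2.
Path In→E→Eg (+1); total 3.
Path In→B→Eg (+1); total 4.
Path In→A→Eg (+1); total 5.
Path In→R2→R3→Eg (+1); total 6.
No residual In→Eg path; max flow = 6.
Certifying cut of size 6: {In→A, In→B, In→E, In→Eg, In→R1, In→R2}.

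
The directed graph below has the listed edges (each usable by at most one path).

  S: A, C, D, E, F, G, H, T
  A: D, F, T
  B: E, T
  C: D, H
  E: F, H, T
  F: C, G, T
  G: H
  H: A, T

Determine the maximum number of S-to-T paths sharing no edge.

Assign every edge capacity 1; by Menger, the answer equals the max flow.
Path S→T (+1); total 1.
Path S→A→T (+1); total 2.
Path S→E→T (+1); total 3.
Path S→F→T (+1); total 4.
Path S→H→T (+1); total 5.
No residual S→T path; max flow = 5.
Certifying cut of size 5: {A→T, F→T, H→T, S→E, S→T}.

5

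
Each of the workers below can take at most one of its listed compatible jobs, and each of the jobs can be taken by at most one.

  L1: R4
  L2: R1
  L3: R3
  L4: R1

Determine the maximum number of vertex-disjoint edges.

Unit-capacity flow: source→left, listed edges, right→sink; max matching = max flow.
Augmenting path L1→R4 (+1); matched 1.
Augmenting path L2→R1 (+1); matched 2.
Augmenting path L3→R3 (+1); matched 3.
No augmenting path remains; maximum matching = 3.
König certificate: {L1, L3, R1} is a vertex cover of size 3 (every listed pair touches it), so no matching can be larger.

3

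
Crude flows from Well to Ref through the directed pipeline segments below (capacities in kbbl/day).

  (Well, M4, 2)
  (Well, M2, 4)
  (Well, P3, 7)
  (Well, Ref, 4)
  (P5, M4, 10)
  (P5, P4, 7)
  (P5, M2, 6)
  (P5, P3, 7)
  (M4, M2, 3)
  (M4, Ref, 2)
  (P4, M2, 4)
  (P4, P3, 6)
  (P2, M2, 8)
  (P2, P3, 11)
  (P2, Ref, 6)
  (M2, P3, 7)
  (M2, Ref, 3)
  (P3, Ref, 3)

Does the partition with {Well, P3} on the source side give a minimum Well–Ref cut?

No — its capacity is 13, but the minimum cut has capacity 12.

Given cut capacity: 2 + 4 + 4 + 3 = 13.
Augment Well→Ref: bottleneck 4, flow now 4.
Augment Well→M4→Ref: bottleneck 2, flow now 6.
Augment Well→M2→Ref: bottleneck 3, flow now 9.
Augment Well→P3→Ref: bottleneck 3, flow now 12.
No augmenting path remains; maximum flow = 12.
In the residual graph, reachable from Well: {Well, M2, P3}.
Min-cut edges: Well→M4 (2), Well→Ref (4), M2→Ref (3), P3→Ref (3); capacity 2 + 4 + 3 + 3 = 12.
Cut capacity 13 exceeds the max flow 12, so it is not minimum.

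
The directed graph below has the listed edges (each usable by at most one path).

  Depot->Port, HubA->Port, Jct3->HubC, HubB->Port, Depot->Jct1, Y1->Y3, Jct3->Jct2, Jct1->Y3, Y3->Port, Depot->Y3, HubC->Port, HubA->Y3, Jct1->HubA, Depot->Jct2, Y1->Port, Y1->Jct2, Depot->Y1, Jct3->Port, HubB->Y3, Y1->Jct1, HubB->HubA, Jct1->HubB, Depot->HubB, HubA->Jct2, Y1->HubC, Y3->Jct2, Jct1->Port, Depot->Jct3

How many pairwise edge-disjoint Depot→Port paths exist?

6

Assign every edge capacity 1; by Menger, the answer equals the max flow.
Path Depot→Port (+1); total 1.
Path Depot→Y1→Port (+1); total 2.
Path Depot→Jct1→Port (+1); total 3.
Path Depot→HubB→Port (+1); total 4.
Path Depot→Y3→Port (+1); total 5.
Path Depot→Jct3→Port (+1); total 6.
No residual Depot→Port path; max flow = 6.
Certifying cut of size 6: {Depot→HubB, Depot→Jct1, Depot→Jct3, Depot→Port, Depot→Y1, Depot→Y3}.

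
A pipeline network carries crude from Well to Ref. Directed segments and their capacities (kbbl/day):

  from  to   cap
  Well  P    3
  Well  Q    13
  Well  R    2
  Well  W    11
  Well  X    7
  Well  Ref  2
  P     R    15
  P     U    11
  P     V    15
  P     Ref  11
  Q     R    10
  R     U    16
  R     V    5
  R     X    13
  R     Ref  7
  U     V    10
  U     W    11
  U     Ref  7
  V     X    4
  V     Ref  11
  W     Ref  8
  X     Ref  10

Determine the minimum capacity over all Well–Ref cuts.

Augment Well→Ref: bottleneck 2, flow now 2.
Augment Well→P→Ref: bottleneck 3, flow now 5.
Augment Well→R→Ref: bottleneck 2, flow now 7.
Augment Well→W→Ref: bottleneck 8, flow now 15.
Augment Well→X→Ref: bottleneck 7, flow now 22.
Augment Well→Q→R→Ref: bottleneck 5, flow now 27.
Augment Well→Q→R→U→Ref: bottleneck 5, flow now 32.
No augmenting path remains; maximum flow = 32.
By max-flow min-cut, the minimum cut capacity equals the max flow.
In the residual graph, reachable from Well: {Well, Q, W}.
Min-cut edges: Well→P (3), Well→R (2), Well→X (7), Well→Ref (2), Q→R (10), W→Ref (8); capacity 3 + 2 + 7 + 2 + 10 + 8 = 32.

32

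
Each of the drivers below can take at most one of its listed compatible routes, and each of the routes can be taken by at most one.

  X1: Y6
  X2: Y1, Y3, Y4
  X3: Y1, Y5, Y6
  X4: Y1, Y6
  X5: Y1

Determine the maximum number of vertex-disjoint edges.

4

Unit-capacity flow: source→left, listed edges, right→sink; max matching = max flow.
Augmenting path X1→Y6 (+1); matched 1.
Augmenting path X2→Y1 (+1); matched 2.
Augmenting path X3→Y5 (+1); matched 3.
Augmenting path X4→Y1→X2→Y3 (+1); matched 4.
No augmenting path remains; maximum matching = 4.
König certificate: {X2, X3, Y1, Y6} is a vertex cover of size 4 (every listed pair touches it), so no matching can be larger.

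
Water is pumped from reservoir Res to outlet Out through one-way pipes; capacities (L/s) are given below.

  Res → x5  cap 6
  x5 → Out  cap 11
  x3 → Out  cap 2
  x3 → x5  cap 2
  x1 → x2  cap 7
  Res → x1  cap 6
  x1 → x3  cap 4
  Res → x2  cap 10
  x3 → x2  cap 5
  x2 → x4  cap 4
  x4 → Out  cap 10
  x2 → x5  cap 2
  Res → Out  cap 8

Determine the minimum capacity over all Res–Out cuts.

Augment Res→Out: bottleneck 8, flow now 8.
Augment Res→x5→Out: bottleneck 6, flow now 14.
Augment Res→x1→x3→Out: bottleneck 2, flow now 16.
Augment Res→x2→x4→Out: bottleneck 4, flow now 20.
Augment Res→x2→x5→Out: bottleneck 2, flow now 22.
Augment Res→x1→x3→x5→Out: bottleneck 2, flow now 24.
No augmenting path remains; maximum flow = 24.
By max-flow min-cut, the minimum cut capacity equals the max flow.
In the residual graph, reachable from Res: {Res, x1, x2}.
Min-cut edges: Res→x5 (6), Res→Out (8), x1→x3 (4), x2→x4 (4), x2→x5 (2); capacity 6 + 8 + 4 + 4 + 2 = 24.

24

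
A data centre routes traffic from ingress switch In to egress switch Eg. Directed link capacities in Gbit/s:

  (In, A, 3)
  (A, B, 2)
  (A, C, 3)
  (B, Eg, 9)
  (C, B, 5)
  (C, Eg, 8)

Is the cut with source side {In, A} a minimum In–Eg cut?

Given cut capacity: 2 + 3 = 5.
Augment In→A→B→Eg: bottleneck 2, flow now 2.
Augment In→A→C→Eg: bottleneck 1, flow now 3.
No augmenting path remains; maximum flow = 3.
In the residual graph, reachable from In: {In}.
Min-cut edges: In→A (3); capacity 3 = 3.
Cut capacity 5 exceeds the max flow 3, so it is not minimum.

No — its capacity is 5, but the minimum cut has capacity 3.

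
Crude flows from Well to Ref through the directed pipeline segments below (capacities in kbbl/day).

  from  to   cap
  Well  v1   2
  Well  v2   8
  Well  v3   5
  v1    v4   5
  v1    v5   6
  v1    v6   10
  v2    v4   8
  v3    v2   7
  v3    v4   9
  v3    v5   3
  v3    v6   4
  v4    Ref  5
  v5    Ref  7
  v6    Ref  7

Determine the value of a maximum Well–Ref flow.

12

Augment Well→v1→v4→Ref: bottleneck 2, flow now 2.
Augment Well→v2→v4→Ref: bottleneck 3, flow now 5.
Augment Well→v3→v5→Ref: bottleneck 3, flow now 8.
Augment Well→v3→v6→Ref: bottleneck 2, flow now 10.
Augment Well→v2→v4→v1→v5→Ref: bottleneck 2, flow now 12. (uses reverse residual edge)
No augmenting path remains; maximum flow = 12.
In the residual graph, reachable from Well: {Well, v2, v4}.
Min-cut edges: Well→v1 (2), Well→v3 (5), v4→Ref (5); capacity 2 + 5 + 5 = 12.
This cut is saturated, so no flow can exceed 12.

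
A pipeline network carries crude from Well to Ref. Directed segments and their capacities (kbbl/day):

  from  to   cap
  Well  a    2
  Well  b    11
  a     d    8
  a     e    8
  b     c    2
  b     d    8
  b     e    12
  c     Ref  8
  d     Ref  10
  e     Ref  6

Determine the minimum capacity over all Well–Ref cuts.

13

Augment Well→a→d→Ref: bottleneck 2, flow now 2.
Augment Well→b→c→Ref: bottleneck 2, flow now 4.
Augment Well→b→d→Ref: bottleneck 8, flow now 12.
Augment Well→b→e→Ref: bottleneck 1, flow now 13.
No augmenting path remains; maximum flow = 13.
By max-flow min-cut, the minimum cut capacity equals the max flow.
In the residual graph, reachable from Well: {Well}.
Min-cut edges: Well→a (2), Well→b (11); capacity 2 + 11 = 13.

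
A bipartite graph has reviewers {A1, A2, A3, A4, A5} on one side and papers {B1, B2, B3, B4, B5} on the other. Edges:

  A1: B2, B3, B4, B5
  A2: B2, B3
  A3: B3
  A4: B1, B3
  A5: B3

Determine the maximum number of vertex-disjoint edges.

4

Unit-capacity flow: source→left, listed edges, right→sink; max matching = max flow.
Augmenting path A1→B2 (+1); matched 1.
Augmenting path A2→B3 (+1); matched 2.
Augmenting path A4→B1 (+1); matched 3.
Augmenting path A3→B3→A2→B2→A1→B4 (+1); matched 4.
No augmenting path remains; maximum matching = 4.
König certificate: {A1, A2, A4, B3} is a vertex cover of size 4 (every listed pair touches it), so no matching can be larger.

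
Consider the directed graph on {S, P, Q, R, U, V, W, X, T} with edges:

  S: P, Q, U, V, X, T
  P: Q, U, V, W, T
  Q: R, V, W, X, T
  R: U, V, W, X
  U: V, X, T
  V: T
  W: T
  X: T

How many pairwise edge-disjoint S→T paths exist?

6

Assign every edge capacity 1; by Menger, the answer equals the max flow.
Path S→T (+1); total 1.
Path S→P→T (+1); total 2.
Path S→Q→T (+1); total 3.
Path S→U→T (+1); total 4.
Path S→V→T (+1); total 5.
Path S→X→T (+1); total 6.
No residual S→T path; max flow = 6.
Certifying cut of size 6: {S→P, S→Q, S→T, S→U, S→V, S→X}.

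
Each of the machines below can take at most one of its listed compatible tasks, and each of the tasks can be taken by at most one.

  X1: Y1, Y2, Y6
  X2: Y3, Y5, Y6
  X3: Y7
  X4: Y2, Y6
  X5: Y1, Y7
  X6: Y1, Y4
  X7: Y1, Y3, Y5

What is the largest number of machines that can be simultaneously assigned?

Unit-capacity flow: source→left, listed edges, right→sink; max matching = max flow.
Augmenting path X1→Y1 (+1); matched 1.
Augmenting path X2→Y3 (+1); matched 2.
Augmenting path X3→Y7 (+1); matched 3.
Augmenting path X4→Y2 (+1); matched 4.
Augmenting path X6→Y4 (+1); matched 5.
Augmenting path X7→Y5 (+1); matched 6.
Augmenting path X5→Y1→X1→Y6 (+1); matched 7.
No augmenting path remains; maximum matching = 7.
König certificate: {X1, X2, X3, X4, X5, X6, X7} is a vertex cover of size 7 (every listed pair touches it), so no matching can be larger.

7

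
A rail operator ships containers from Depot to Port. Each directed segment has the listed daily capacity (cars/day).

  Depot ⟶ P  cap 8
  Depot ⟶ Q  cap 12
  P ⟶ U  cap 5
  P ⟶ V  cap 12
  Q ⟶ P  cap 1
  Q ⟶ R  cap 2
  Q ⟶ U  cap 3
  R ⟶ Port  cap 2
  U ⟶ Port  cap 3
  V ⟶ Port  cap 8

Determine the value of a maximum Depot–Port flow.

13

Augment Depot→P→U→Port: bottleneck 3, flow now 3.
Augment Depot→P→V→Port: bottleneck 5, flow now 8.
Augment Depot→Q→R→Port: bottleneck 2, flow now 10.
Augment Depot→Q→P→V→Port: bottleneck 1, flow now 11.
Augment Depot→Q→U→P→V→Port: bottleneck 2, flow now 13. (uses reverse residual edge)
No augmenting path remains; maximum flow = 13.
In the residual graph, reachable from Depot: {Depot, P, Q, U, V}.
Min-cut edges: Q→R (2), U→Port (3), V→Port (8); capacity 2 + 3 + 8 = 13.
This cut is saturated, so no flow can exceed 13.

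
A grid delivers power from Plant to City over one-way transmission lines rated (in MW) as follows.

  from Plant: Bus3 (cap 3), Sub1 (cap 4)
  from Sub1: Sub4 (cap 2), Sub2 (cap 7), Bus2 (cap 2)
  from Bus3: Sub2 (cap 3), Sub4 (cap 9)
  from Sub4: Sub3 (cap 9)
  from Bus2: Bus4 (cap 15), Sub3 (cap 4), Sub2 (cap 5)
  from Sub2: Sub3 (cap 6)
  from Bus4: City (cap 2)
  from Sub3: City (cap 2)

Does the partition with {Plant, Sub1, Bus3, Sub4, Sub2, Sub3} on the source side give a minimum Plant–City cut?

Yes — it is a minimum cut (capacity 4).

Given cut capacity: 2 + 2 = 4.
Augment Plant→Sub1→Sub4→Sub3→City: bottleneck 2, flow now 2.
Augment Plant→Sub1→Bus2→Bus4→City: bottleneck 2, flow now 4.
No augmenting path remains; maximum flow = 4.
Cut capacity 4 equals the max flow, so it is a minimum cut.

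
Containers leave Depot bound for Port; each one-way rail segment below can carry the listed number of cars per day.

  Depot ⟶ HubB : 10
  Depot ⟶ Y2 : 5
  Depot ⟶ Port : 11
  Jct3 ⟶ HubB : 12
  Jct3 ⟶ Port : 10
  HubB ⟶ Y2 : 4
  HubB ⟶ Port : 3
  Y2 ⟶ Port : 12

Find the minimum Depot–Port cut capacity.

Augment Depot→Port: bottleneck 11, flow now 11.
Augment Depot→HubB→Port: bottleneck 3, flow now 14.
Augment Depot→Y2→Port: bottleneck 5, flow now 19.
Augment Depot→HubB→Y2→Port: bottleneck 4, flow now 23.
No augmenting path remains; maximum flow = 23.
By max-flow min-cut, the minimum cut capacity equals the max flow.
In the residual graph, reachable from Depot: {Depot, HubB}.
Min-cut edges: Depot→Y2 (5), Depot→Port (11), HubB→Y2 (4), HubB→Port (3); capacity 5 + 11 + 4 + 3 = 23.

23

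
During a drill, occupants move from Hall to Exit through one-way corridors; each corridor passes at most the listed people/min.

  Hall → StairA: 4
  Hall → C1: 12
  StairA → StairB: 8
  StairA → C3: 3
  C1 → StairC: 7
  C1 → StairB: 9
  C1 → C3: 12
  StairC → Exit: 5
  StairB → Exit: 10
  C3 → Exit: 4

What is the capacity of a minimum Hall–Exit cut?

16

Augment Hall→StairA→StairB→Exit: bottleneck 4, flow now 4.
Augment Hall→C1→StairC→Exit: bottleneck 5, flow now 9.
Augment Hall→C1→StairB→Exit: bottleneck 6, flow now 15.
Augment Hall→C1→C3→Exit: bottleneck 1, flow now 16.
No augmenting path remains; maximum flow = 16.
By max-flow min-cut, the minimum cut capacity equals the max flow.
In the residual graph, reachable from Hall: {Hall}.
Min-cut edges: Hall→StairA (4), Hall→C1 (12); capacity 4 + 12 = 16.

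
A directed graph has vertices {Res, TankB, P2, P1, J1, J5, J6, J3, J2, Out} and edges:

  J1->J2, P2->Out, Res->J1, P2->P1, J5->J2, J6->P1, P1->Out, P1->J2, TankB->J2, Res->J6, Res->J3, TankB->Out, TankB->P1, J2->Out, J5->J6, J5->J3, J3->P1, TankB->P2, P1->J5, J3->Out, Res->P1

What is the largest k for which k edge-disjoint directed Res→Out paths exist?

Assign every edge capacity 1; by Menger, the answer equals the max flow.
Path Res→P1→Out (+1); total 1.
Path Res→J3→Out (+1); total 2.
Path Res→J1→J2→Out (+1); total 3.
No residual Res→Out path; max flow = 3.
Certifying cut of size 3: {J2→Out, J3→Out, P1→Out}.

3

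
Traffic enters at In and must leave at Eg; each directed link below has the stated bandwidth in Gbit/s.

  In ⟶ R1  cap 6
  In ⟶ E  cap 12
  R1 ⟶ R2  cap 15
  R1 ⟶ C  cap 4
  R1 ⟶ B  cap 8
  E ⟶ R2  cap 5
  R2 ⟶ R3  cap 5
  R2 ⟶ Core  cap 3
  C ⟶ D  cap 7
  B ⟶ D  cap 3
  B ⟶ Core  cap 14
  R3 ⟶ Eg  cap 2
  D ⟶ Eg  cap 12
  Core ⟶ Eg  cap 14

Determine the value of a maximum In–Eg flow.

Augment In→R1→R2→R3→Eg: bottleneck 2, flow now 2.
Augment In→R1→R2→Core→Eg: bottleneck 3, flow now 5.
Augment In→R1→C→D→Eg: bottleneck 1, flow now 6.
Augment In→E→R2→R1→C→D→Eg: bottleneck 3, flow now 9. (uses reverse residual edge)
Augment In→E→R2→R1→B→D→Eg: bottleneck 2, flow now 11. (uses reverse residual edge)
No augmenting path remains; maximum flow = 11.
In the residual graph, reachable from In: {In, E}.
Min-cut edges: In→R1 (6), E→R2 (5); capacity 6 + 5 = 11.
This cut is saturated, so no flow can exceed 11.

11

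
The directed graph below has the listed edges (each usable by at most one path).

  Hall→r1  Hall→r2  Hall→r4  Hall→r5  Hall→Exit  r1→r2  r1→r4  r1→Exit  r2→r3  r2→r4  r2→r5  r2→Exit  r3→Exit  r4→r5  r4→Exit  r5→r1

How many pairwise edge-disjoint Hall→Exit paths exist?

Assign every edge capacity 1; by Menger, the answer equals the max flow.
Path Hall→Exit (+1); total 1.
Path Hall→r1→Exit (+1); total 2.
Path Hall→r2→Exit (+1); total 3.
Path Hall→r4→Exit (+1); total 4.
Path Hall→r5→r1→r2→r3→Exit (+1); total 5.
No residual Hall→Exit path; max flow = 5.
Certifying cut of size 5: {Hall→Exit, Hall→r1, Hall→r2, Hall→r4, Hall→r5}.

5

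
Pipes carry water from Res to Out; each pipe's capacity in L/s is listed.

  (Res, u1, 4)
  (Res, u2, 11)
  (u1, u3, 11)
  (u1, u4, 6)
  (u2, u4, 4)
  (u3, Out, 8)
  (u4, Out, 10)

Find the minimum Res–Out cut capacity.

8

Augment Res→u1→u3→Out: bottleneck 4, flow now 4.
Augment Res→u2→u4→Out: bottleneck 4, flow now 8.
No augmenting path remains; maximum flow = 8.
By max-flow min-cut, the minimum cut capacity equals the max flow.
In the residual graph, reachable from Res: {Res, u2}.
Min-cut edges: Res→u1 (4), u2→u4 (4); capacity 4 + 4 = 8.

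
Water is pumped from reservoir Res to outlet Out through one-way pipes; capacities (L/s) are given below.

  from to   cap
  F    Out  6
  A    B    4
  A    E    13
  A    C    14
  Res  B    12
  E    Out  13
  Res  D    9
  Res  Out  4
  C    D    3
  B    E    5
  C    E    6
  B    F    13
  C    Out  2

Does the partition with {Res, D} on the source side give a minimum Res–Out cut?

No — its capacity is 16, but the minimum cut has capacity 15.

Given cut capacity: 12 + 4 = 16.
Augment Res→Out: bottleneck 4, flow now 4.
Augment Res→B→E→Out: bottleneck 5, flow now 9.
Augment Res→B→F→Out: bottleneck 6, flow now 15.
No augmenting path remains; maximum flow = 15.
In the residual graph, reachable from Res: {Res, B, D, F}.
Min-cut edges: Res→Out (4), B→E (5), F→Out (6); capacity 4 + 5 + 6 = 15.
Cut capacity 16 exceeds the max flow 15, so it is not minimum.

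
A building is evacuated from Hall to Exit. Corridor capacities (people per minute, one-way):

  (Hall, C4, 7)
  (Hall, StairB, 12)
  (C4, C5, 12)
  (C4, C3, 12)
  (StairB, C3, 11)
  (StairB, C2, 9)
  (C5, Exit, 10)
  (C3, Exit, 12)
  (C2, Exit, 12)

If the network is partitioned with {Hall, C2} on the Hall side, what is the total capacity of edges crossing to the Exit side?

31

Edges leaving {Hall, C2}: Hall→C4 (7), Hall→StairB (12), C2→Exit (12).
Cut capacity = 7 + 12 + 12 = 31.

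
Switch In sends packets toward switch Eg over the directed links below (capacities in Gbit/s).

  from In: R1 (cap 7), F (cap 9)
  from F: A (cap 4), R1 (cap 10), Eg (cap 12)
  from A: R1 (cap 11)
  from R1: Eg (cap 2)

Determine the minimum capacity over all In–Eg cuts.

11

Augment In→F→Eg: bottleneck 9, flow now 9.
Augment In→R1→Eg: bottleneck 2, flow now 11.
No augmenting path remains; maximum flow = 11.
By max-flow min-cut, the minimum cut capacity equals the max flow.
In the residual graph, reachable from In: {In, R1}.
Min-cut edges: In→F (9), R1→Eg (2); capacity 9 + 2 = 11.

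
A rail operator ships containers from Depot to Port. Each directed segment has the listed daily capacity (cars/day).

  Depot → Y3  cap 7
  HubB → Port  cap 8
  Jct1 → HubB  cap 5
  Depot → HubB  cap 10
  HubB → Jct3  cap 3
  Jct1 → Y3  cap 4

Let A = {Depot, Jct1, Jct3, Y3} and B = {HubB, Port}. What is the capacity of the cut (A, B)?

Edges leaving {Depot, Jct1, Jct3, Y3}: Depot→HubB (10), Jct1→HubB (5).
Cut capacity = 10 + 5 = 15.

15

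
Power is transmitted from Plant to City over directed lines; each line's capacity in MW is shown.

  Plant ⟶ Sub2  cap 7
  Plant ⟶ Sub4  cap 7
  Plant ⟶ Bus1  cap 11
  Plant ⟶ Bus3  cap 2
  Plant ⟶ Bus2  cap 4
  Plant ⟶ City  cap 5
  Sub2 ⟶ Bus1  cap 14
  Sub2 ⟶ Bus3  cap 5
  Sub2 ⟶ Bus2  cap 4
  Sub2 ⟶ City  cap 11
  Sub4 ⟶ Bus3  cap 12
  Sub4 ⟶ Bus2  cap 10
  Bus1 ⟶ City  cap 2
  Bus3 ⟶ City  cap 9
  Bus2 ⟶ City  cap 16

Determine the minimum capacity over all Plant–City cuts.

27

Augment Plant→City: bottleneck 5, flow now 5.
Augment Plant→Sub2→City: bottleneck 7, flow now 12.
Augment Plant→Bus1→City: bottleneck 2, flow now 14.
Augment Plant→Bus3→City: bottleneck 2, flow now 16.
Augment Plant→Bus2→City: bottleneck 4, flow now 20.
Augment Plant→Sub4→Bus3→City: bottleneck 7, flow now 27.
No augmenting path remains; maximum flow = 27.
By max-flow min-cut, the minimum cut capacity equals the max flow.
In the residual graph, reachable from Plant: {Plant, Bus1}.
Min-cut edges: Plant→Sub2 (7), Plant→Sub4 (7), Plant→Bus3 (2), Plant→Bus2 (4), Plant→City (5), Bus1→City (2); capacity 7 + 7 + 2 + 4 + 5 + 2 = 27.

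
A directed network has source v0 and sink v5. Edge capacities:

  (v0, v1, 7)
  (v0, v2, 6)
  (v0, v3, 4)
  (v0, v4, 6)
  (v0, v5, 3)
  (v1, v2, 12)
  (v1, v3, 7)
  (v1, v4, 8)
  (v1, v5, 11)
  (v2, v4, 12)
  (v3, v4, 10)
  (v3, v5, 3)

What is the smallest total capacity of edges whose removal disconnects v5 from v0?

Augment v0→v5: bottleneck 3, flow now 3.
Augment v0→v1→v5: bottleneck 7, flow now 10.
Augment v0→v3→v5: bottleneck 3, flow now 13.
No augmenting path remains; maximum flow = 13.
By max-flow min-cut, the minimum cut capacity equals the max flow.
In the residual graph, reachable from v0: {v0, v2, v3, v4}.
Min-cut edges: v0→v1 (7), v0→v5 (3), v3→v5 (3); capacity 7 + 3 + 3 = 13.

13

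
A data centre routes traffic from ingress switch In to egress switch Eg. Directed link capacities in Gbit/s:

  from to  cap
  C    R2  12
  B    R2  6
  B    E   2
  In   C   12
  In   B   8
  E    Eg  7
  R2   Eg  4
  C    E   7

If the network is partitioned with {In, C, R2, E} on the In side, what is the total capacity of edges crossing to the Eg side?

Edges leaving {In, C, R2, E}: In→B (8), R2→Eg (4), E→Eg (7).
Cut capacity = 8 + 4 + 7 = 19.

19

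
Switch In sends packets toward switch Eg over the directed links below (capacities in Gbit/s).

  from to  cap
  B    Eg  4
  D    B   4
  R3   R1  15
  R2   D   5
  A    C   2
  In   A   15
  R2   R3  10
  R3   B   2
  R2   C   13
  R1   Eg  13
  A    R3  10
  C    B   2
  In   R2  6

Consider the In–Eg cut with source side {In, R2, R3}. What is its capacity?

50

Edges leaving {In, R2, R3}: In→A (15), R2→D (5), R2→C (13), R3→B (2), R3→R1 (15).
Cut capacity = 15 + 5 + 13 + 2 + 15 = 50.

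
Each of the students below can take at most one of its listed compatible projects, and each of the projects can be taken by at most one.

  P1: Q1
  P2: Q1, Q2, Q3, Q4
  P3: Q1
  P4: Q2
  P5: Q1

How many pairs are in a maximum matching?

3

Unit-capacity flow: source→left, listed edges, right→sink; max matching = max flow.
Augmenting path P1→Q1 (+1); matched 1.
Augmenting path P2→Q2 (+1); matched 2.
Augmenting path P4→Q2→P2→Q3 (+1); matched 3.
No augmenting path remains; maximum matching = 3.
König certificate: {P2, P4, Q1} is a vertex cover of size 3 (every listed pair touches it), so no matching can be larger.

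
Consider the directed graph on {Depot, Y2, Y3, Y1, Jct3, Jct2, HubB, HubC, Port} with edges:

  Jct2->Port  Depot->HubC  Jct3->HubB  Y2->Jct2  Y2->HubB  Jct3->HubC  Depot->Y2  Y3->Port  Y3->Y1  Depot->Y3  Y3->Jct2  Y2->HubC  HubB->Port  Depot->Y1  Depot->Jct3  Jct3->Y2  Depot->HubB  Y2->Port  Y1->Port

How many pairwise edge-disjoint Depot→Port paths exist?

5

Assign every edge capacity 1; by Menger, the answer equals the max flow.
Path Depot→Y2→Port (+1); total 1.
Path Depot→Y3→Port (+1); total 2.
Path Depot→Y1→Port (+1); total 3.
Path Depot→HubB→Port (+1); total 4.
Path Depot→Jct3→Y2→Jct2→Port (+1); total 5.
No residual Depot→Port path; max flow = 5.
Certifying cut of size 5: {Depot→HubB, Depot→Jct3, Depot→Y1, Depot→Y2, Depot→Y3}.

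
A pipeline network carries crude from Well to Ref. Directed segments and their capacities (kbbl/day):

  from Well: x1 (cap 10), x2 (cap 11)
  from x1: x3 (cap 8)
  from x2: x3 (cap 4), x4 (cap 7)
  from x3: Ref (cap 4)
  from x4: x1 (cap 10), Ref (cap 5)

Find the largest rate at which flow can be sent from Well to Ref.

9

Augment Well→x1→x3→Ref: bottleneck 4, flow now 4.
Augment Well→x2→x4→Ref: bottleneck 5, flow now 9.
No augmenting path remains; maximum flow = 9.
In the residual graph, reachable from Well: {Well, x1, x2, x3, x4}.
Min-cut edges: x3→Ref (4), x4→Ref (5); capacity 4 + 5 = 9.
This cut is saturated, so no flow can exceed 9.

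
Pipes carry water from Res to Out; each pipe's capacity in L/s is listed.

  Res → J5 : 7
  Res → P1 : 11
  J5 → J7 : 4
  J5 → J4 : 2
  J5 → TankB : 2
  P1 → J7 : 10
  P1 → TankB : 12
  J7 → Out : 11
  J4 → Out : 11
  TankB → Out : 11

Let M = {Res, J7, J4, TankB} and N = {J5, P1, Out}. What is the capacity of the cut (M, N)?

Edges leaving {Res, J7, J4, TankB}: Res→J5 (7), Res→P1 (11), J7→Out (11), J4→Out (11), TankB→Out (11).
Cut capacity = 7 + 11 + 11 + 11 + 11 = 51.

51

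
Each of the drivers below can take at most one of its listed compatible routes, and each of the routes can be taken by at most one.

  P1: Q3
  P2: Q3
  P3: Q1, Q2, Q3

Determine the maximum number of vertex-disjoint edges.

Unit-capacity flow: source→left, listed edges, right→sink; max matching = max flow.
Augmenting path P1→Q3 (+1); matched 1.
Augmenting path P3→Q1 (+1); matched 2.
No augmenting path remains; maximum matching = 2.
König certificate: {P3, Q3} is a vertex cover of size 2 (every listed pair touches it), so no matching can be larger.

2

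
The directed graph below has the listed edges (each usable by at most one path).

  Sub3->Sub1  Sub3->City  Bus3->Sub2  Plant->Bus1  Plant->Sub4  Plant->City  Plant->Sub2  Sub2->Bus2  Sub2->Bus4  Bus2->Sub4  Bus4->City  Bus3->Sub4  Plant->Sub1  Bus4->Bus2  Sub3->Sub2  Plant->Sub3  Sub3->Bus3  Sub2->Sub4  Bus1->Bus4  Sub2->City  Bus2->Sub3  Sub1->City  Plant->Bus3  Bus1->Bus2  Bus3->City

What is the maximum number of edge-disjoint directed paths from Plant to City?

Assign every edge capacity 1; by Menger, the answer equals the max flow.
Path Plant→City (+1); total 1.
Path Plant→Sub3→City (+1); total 2.
Path Plant→Sub1→City (+1); total 3.
Path Plant→Bus3→City (+1); total 4.
Path Plant→Sub2→City (+1); total 5.
Path Plant→Bus1→Bus4→City (+1); total 6.
No residual Plant→City path; max flow = 6.
Certifying cut of size 6: {Plant→Bus1, Plant→Bus3, Plant→City, Plant→Sub1, Plant→Sub2, Plant→Sub3}.

6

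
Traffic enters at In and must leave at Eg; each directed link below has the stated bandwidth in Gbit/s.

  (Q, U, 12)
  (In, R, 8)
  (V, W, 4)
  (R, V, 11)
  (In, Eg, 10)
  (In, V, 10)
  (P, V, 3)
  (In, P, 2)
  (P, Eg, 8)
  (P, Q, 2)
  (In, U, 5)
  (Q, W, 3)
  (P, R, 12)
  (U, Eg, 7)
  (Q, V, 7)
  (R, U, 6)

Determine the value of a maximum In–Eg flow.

Augment In→Eg: bottleneck 10, flow now 10.
Augment In→P→Eg: bottleneck 2, flow now 12.
Augment In→U→Eg: bottleneck 5, flow now 17.
Augment In→R→U→Eg: bottleneck 2, flow now 19.
No augmenting path remains; maximum flow = 19.
In the residual graph, reachable from In: {In, R, U, V, W}.
Min-cut edges: In→P (2), In→Eg (10), U→Eg (7); capacity 2 + 10 + 7 = 19.
This cut is saturated, so no flow can exceed 19.

19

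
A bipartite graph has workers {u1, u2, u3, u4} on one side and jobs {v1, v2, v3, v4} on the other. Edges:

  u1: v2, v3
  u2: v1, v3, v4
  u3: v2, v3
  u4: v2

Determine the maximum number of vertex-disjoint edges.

3

Unit-capacity flow: source→left, listed edges, right→sink; max matching = max flow.
Augmenting path u1→v2 (+1); matched 1.
Augmenting path u2→v1 (+1); matched 2.
Augmenting path u3→v3 (+1); matched 3.
No augmenting path remains; maximum matching = 3.
König certificate: {u2, v2, v3} is a vertex cover of size 3 (every listed pair touches it), so no matching can be larger.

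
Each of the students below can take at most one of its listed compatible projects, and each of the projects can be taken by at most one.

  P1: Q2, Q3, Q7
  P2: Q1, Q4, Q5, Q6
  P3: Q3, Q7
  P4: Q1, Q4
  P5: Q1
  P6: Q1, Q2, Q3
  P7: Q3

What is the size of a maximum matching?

Unit-capacity flow: source→left, listed edges, right→sink; max matching = max flow.
Augmenting path P1→Q2 (+1); matched 1.
Augmenting path P2→Q1 (+1); matched 2.
Augmenting path P3→Q3 (+1); matched 3.
Augmenting path P4→Q4 (+1); matched 4.
Augmenting path P5→Q1→P2→Q5 (+1); matched 5.
Augmenting path P6→Q2→P1→Q7 (+1); matched 6.
No augmenting path remains; maximum matching = 6.
König certificate: {P2, P4, Q1, Q2, Q3, Q7} is a vertex cover of size 6 (every listed pair touches it), so no matching can be larger.

6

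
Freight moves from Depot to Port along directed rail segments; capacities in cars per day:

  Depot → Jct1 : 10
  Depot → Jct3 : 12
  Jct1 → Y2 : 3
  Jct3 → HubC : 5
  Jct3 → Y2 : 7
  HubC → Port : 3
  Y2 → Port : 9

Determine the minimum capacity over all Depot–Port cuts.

Augment Depot→Jct1→Y2→Port: bottleneck 3, flow now 3.
Augment Depot→Jct3→HubC→Port: bottleneck 3, flow now 6.
Augment Depot→Jct3→Y2→Port: bottleneck 6, flow now 12.
No augmenting path remains; maximum flow = 12.
By max-flow min-cut, the minimum cut capacity equals the max flow.
In the residual graph, reachable from Depot: {Depot, Jct1, Jct3, HubC, Y2}.
Min-cut edges: HubC→Port (3), Y2→Port (9); capacity 3 + 9 = 12.

12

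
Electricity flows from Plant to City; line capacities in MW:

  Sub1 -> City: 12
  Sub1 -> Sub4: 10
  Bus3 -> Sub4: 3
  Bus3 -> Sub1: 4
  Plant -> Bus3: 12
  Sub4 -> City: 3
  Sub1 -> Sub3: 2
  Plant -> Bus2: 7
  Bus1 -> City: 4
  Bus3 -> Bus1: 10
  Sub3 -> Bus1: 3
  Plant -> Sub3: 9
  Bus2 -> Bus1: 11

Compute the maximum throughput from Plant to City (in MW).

Augment Plant→Bus3→Bus1→City: bottleneck 4, flow now 4.
Augment Plant→Bus3→Sub4→City: bottleneck 3, flow now 7.
Augment Plant→Bus3→Sub1→City: bottleneck 4, flow now 11.
No augmenting path remains; maximum flow = 11.
In the residual graph, reachable from Plant: {Plant, Bus3, Bus2, Sub3, Bus1}.
Min-cut edges: Bus3→Sub4 (3), Bus3→Sub1 (4), Bus1→City (4); capacity 3 + 4 + 4 = 11.
This cut is saturated, so no flow can exceed 11.

11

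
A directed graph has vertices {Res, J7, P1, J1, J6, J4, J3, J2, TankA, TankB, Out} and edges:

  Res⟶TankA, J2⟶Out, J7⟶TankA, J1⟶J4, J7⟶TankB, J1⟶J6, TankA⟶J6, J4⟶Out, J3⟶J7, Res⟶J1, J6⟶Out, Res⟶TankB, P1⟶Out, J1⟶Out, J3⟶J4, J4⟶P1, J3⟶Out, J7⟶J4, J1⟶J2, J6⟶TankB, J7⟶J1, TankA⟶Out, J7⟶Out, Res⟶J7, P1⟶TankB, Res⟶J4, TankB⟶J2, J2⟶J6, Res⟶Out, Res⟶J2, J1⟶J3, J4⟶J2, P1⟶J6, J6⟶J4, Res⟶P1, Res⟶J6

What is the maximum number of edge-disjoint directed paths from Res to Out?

8

Assign every edge capacity 1; by Menger, the answer equals the max flow.
Path Res→Out (+1); total 1.
Path Res→J7→Out (+1); total 2.
Path Res→P1→Out (+1); total 3.
Path Res→J1→Out (+1); total 4.
Path Res→J6→Out (+1); total 5.
Path Res→J4→Out (+1); total 6.
Path Res→J2→Out (+1); total 7.
Path Res→TankA→Out (+1); total 8.
No residual Res→Out path; max flow = 8.
Certifying cut of size 8: {J2→Out, J4→Out, J6→Out, P1→Out, Res→J1, Res→J7, Res→Out, Res→TankA}.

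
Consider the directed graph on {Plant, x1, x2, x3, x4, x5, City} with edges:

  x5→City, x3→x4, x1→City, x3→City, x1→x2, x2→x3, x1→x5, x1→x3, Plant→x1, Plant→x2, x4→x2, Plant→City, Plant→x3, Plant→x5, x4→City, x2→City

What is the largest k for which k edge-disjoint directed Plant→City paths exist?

Assign every edge capacity 1; by Menger, the answer equals the max flow.
Path Plant→City (+1); total 1.
Path Plant→x1→City (+1); total 2.
Path Plant→x2→City (+1); total 3.
Path Plant→x3→City (+1); total 4.
Path Plant→x5→City (+1); total 5.
No residual Plant→City path; max flow = 5.
Certifying cut of size 5: {Plant→City, Plant→x1, Plant→x2, Plant→x3, Plant→x5}.

5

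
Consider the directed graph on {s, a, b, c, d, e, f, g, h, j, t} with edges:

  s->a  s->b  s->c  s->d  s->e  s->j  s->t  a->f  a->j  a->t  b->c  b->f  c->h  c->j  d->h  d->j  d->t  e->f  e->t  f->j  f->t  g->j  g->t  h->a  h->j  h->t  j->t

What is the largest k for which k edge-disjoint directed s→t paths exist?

7

Assign every edge capacity 1; by Menger, the answer equals the max flow.
Path s→t (+1); total 1.
Path s→a→t (+1); total 2.
Path s→d→t (+1); total 3.
Path s→e→t (+1); total 4.
Path s→j→t (+1); total 5.
Path s→b→f→t (+1); total 6.
Path s→c→h→t (+1); total 7.
No residual s→t path; max flow = 7.
Certifying cut of size 7: {s→a, s→b, s→c, s→d, s→e, s→j, s→t}.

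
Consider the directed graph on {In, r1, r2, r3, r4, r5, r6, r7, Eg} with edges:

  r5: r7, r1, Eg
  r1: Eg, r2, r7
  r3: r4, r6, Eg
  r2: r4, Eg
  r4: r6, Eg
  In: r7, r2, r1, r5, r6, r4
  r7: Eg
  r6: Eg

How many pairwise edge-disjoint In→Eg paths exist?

Assign every edge capacity 1; by Menger, the answer equals the max flow.
Path In→r1→Eg (+1); total 1.
Path In→r2→Eg (+1); total 2.
Path In→r4→Eg (+1); total 3.
Path In→r5→Eg (+1); total 4.
Path In→r6→Eg (+1); total 5.
Path In→r7→Eg (+1); total 6.
No residual In→Eg path; max flow = 6.
Certifying cut of size 6: {In→r1, In→r2, In→r4, In→r5, In→r6, In→r7}.

6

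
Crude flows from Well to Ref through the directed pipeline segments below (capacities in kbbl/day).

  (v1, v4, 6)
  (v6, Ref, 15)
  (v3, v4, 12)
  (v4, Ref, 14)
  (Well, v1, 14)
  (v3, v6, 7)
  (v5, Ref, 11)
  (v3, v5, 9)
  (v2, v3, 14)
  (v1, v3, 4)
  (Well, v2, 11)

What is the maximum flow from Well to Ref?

Augment Well→v1→v4→Ref: bottleneck 6, flow now 6.
Augment Well→v1→v3→v4→Ref: bottleneck 4, flow now 10.
Augment Well→v2→v3→v4→Ref: bottleneck 4, flow now 14.
Augment Well→v2→v3→v5→Ref: bottleneck 7, flow now 21.
No augmenting path remains; maximum flow = 21.
In the residual graph, reachable from Well: {Well, v1}.
Min-cut edges: Well→v2 (11), v1→v3 (4), v1→v4 (6); capacity 11 + 4 + 6 = 21.
This cut is saturated, so no flow can exceed 21.

21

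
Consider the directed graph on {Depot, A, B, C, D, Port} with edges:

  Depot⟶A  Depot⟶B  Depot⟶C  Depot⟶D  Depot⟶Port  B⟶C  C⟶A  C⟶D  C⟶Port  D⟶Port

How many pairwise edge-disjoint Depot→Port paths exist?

3

Assign every edge capacity 1; by Menger, the answer equals the max flow.
Path Depot→Port (+1); total 1.
Path Depot→C→Port (+1); total 2.
Path Depot→D→Port (+1); total 3.
No residual Depot→Port path; max flow = 3.
Certifying cut of size 3: {C→Port, D→Port, Depot→Port}.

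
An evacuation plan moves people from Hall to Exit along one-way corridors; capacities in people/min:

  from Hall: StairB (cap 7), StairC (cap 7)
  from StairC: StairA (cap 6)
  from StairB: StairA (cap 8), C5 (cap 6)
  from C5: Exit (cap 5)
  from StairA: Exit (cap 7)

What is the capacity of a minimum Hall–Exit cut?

Augment Hall→StairC→StairA→Exit: bottleneck 6, flow now 6.
Augment Hall→StairB→C5→Exit: bottleneck 5, flow now 11.
Augment Hall→StairB→StairA→Exit: bottleneck 1, flow now 12.
No augmenting path remains; maximum flow = 12.
By max-flow min-cut, the minimum cut capacity equals the max flow.
In the residual graph, reachable from Hall: {Hall, StairC, StairB, C5, StairA}.
Min-cut edges: C5→Exit (5), StairA→Exit (7); capacity 5 + 7 = 12.

12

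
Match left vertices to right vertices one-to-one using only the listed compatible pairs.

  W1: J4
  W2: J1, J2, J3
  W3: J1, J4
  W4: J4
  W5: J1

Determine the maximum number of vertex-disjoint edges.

3

Unit-capacity flow: source→left, listed edges, right→sink; max matching = max flow.
Augmenting path W1→J4 (+1); matched 1.
Augmenting path W2→J1 (+1); matched 2.
Augmenting path W3→J1→W2→J2 (+1); matched 3.
No augmenting path remains; maximum matching = 3.
König certificate: {W2, J1, J4} is a vertex cover of size 3 (every listed pair touches it), so no matching can be larger.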